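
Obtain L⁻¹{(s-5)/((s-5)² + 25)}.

Using frequency shift: L⁻¹{(s-a)/((s-a)² + b²)} = e^(at)cos(bt). Here a=5, b=5

Final answer: e^(5t)·cos(5t)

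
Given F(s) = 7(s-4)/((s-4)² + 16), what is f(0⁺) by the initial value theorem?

f(0⁺) = lim_{s→∞} sF(s) = lim_{s→∞} 7s(s-4)/((s-4)² + 16) = 7

Final answer: 7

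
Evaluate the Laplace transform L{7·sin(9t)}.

L{sin(ωt)} = ω/(s² + ω²), so L{sin(9t)} = 9/(s² + 81). Then L{7·sin(9t)} = 7·9/(s² + 81) = 63/(s² + 81)

Final answer: 63/(s² + 81)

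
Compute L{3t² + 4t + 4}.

L{3t² + 4t + 4} = 3·2/s³ + 4/s² + 4/s = 6/s³ + 4/s² + 4/s

Final answer: 6/s³ + 4/s² + 4/s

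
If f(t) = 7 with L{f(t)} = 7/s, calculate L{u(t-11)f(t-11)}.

Time shift theorem: L{u(t-a)f(t-a)} = e^(-as)F(s). Here a=11, F(s) = 7/s, so L{u(t-11)f(t-11)} = e^(-11s)·7/s

Final answer: e^(-11s)·7/s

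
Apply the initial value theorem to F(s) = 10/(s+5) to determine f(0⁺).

f(0⁺) = lim_{s→∞} s·10/(s+5) = lim_{s→∞} 10s/(s+5) = 10

Final answer: 10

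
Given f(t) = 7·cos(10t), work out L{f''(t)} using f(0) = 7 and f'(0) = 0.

F(s) = 7s/(s² + 100). L{f''(t)} = s²F(s) - sf(0) - f'(0) = 7s³/(s² + 100) - 7s = (7s³ - 7s(s² + 100))/(s² + 100) = -700s/(s² + 100)

Final answer: -700s/(s² + 100)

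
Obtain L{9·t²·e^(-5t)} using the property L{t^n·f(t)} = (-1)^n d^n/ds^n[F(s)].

L{e^(-5t)} = 1/(s+5). d/ds[1/(s+5)] = -1/(s+5)². d²/ds²[1/(s+5)] = 2/(s+5)³. So L{t²·e^(-5t)} = (-1)² · 2/(s+5)³ = 2/(s+5)³. Then L{9·t²·e^(-5t)} = 9·2/(s+5)³ = 18/(s+5)³

Final answer: 18/(s+5)³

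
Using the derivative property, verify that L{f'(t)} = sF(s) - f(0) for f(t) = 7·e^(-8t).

f'(t) = -56e^(-8t). Direct: L{f'(t)} = -56/(s+8). Property: s·7/(s+8) - 7 = (7s - 7(s+8))/(s+8) = -56/(s+8). ✓

Final answer: -56/(s+8)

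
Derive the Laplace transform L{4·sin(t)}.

L{sin(ωt)} = ω/(s² + ω²), so L{sin(t)} = 1/(s² + 1). Then L{4·sin(t)} = 4·1/(s² + 1) = 4/(s² + 1)

Final answer: 4/(s² + 1)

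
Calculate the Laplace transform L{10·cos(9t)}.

L{cos(ωt)} = s/(s² + ω²), so L{cos(9t)} = s/(s² + 81). Then L{10·cos(9t)} = 10·s/(s² + 81) = 10s/(s² + 81)

Final answer: 10s/(s² + 81)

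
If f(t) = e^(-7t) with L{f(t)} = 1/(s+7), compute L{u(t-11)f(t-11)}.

Time shift theorem: L{u(t-a)f(t-a)} = e^(-as)F(s). Here a=11, F(s) = 1/(s+7), so L{u(t-11)f(t-11)} = e^(-11s)·1/(s+7)

Final answer: e^(-11s)·1/(s+7)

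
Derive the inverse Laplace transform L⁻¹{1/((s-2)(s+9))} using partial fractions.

Decompose: A/(s-2) + B/(s+9). A = 1/11, B = -1/11. f(t) = (e^(2t) - e^(-9t))/11

Final answer: (e^(2t) - e^(-9t))/11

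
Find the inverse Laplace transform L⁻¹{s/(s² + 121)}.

L⁻¹{s/(s² + 121)} = cos(11t)

Final answer: cos(11t)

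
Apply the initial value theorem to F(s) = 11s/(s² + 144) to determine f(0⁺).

f(0⁺) = lim_{s→∞} s·11s/(s² + 144) = lim_{s→∞} 11s²/(s² + 144) = 11

Final answer: 11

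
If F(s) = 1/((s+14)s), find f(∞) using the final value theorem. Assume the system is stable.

f(∞) = lim_{s→0} sF(s) = lim_{s→0} 1/(s+14) = 1/14

Final answer: 1/14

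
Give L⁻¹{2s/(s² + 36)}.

This is the form c·s/(s² + a²) with a = 6, c = 2. L⁻¹ = 2·cos(6t)

Final answer: 2·cos(6t)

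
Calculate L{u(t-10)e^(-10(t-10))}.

u(t-a)f(t-a) with f(t)=e^(-10t). L{e^(-10t)} = 1/(s+10). By time shift: e^(-10s)/(s+10)

Final answer: e^(-10s)/(s+10)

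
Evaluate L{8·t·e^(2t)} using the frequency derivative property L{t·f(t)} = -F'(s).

L{e^(2t)} = 1/(s-2). By frequency derivative: L{t·e^(2t)} = -d/ds[1/(s-2)] = -(-1)/(s-2)² = 1/(s-2)². Then L{8·t·e^(2t)} = 8·1/(s-2)² = 8/(s-2)²

Final answer: 8/(s-2)²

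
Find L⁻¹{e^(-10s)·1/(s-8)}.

L⁻¹{1/(s-8)} = e^(8t). By the time shift theorem, L⁻¹{e^(-as)F(s)} = u(t-a)f(t-a) with a=10, so L⁻¹{e^(-10s)·1/(s-8)} = u(t-10)·e^(8(t-10))

Final answer: u(t-10)·e^(8(t-10))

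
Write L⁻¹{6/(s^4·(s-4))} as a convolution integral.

6/(s^4·(s-4)) = (6/s^4)·(1/(s-4)) = L{t^3}·L{e^(4t)}. So f(t) = t^3*e^(4t) = ∫₀ᵗ τ^3·e^(4(t-τ)) dτ

Final answer: ∫₀ᵗ τ^3·e^(4(t-τ)) dτ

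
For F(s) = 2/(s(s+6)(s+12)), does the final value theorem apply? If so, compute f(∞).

Poles of sF(s) = 2/((s+6)(s+12)) are at s = -6 and s = -12, both in the left half-plane. Theorem applies. f(∞) = lim_{s→0} sF(s) = 2/(6·12) = 1/36

Final answer: 1/36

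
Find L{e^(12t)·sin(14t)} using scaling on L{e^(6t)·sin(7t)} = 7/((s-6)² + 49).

Scaling with a=2: L{e^(12t)·sin(14t)} = (1/2) · 7/((s/2-6)² + 49). Simplifying: 14/((s-12)² + 196)

Final answer: 14/((s-12)² + 196)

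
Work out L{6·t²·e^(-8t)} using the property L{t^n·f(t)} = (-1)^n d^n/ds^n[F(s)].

L{e^(-8t)} = 1/(s+8). d/ds[1/(s+8)] = -1/(s+8)². d²/ds²[1/(s+8)] = 2/(s+8)³. So L{t²·e^(-8t)} = (-1)² · 2/(s+8)³ = 2/(s+8)³. Then L{6·t²·e^(-8t)} = 6·2/(s+8)³ = 12/(s+8)³

Final answer: 12/(s+8)³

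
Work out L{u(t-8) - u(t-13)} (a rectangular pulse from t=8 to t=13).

L{u(t-a)} = e^(-as)/s. L{u(t-8) - u(t-13)} = (e^(-8s) - e^(-13s))/s

Final answer: (e^(-8s) - e^(-13s))/s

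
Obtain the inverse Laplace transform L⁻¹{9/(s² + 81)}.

L⁻¹{9/(s² + 81)} = sin(9t)

Final answer: sin(9t)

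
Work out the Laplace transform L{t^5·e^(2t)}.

L{t^n·e^(at)} = n!/(s-a)^(n+1), so L{t^5·e^(2t)} = 120/(s-2)^6

Final answer: 120/(s-2)^6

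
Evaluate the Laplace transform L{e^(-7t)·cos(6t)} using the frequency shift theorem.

Frequency shift: L{e^(at)f(t)} = F(s-a). L{e^(-7t)·cos(6t)} = (s+7)/((s+7)² + 36)

Final answer: (s+7)/((s+7)² + 36)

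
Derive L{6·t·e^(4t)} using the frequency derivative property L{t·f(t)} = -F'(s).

L{e^(4t)} = 1/(s-4). By frequency derivative: L{t·e^(4t)} = -d/ds[1/(s-4)] = -(-1)/(s-4)² = 1/(s-4)². Then L{6·t·e^(4t)} = 6·1/(s-4)² = 6/(s-4)²

Final answer: 6/(s-4)²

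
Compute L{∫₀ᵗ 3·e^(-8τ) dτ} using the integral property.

L{∫₀ᵗ f(τ)dτ} = F(s)/s with F(s) = 3/(s+8), so L{∫₀ᵗ 3·e^(-8τ) dτ} = 3/(s(s+8))

Final answer: 3/(s(s+8))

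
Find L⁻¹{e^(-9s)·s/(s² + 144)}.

L⁻¹{s/(s² + 144)} = cos(12t). By the time shift theorem, L⁻¹{e^(-as)F(s)} = u(t-a)f(t-a) with a=9, so L⁻¹{e^(-9s)·s/(s² + 144)} = u(t-9)·cos(12(t-9))

Final answer: u(t-9)·cos(12(t-9))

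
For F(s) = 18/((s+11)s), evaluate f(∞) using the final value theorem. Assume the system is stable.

f(∞) = lim_{s→0} sF(s) = lim_{s→0} 18/(s+11) = 18/11

Final answer: 18/11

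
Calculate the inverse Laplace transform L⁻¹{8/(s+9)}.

L⁻¹{1/(s-a)} = e^(at), so L⁻¹{1/(s+9)} = e^(-9t), and L⁻¹{8/(s+9)} = 8·e^(-9t)

Final answer: 8·e^(-9t)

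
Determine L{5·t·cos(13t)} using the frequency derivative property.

L{cos(13t)} = s/(s² + 169). Derivative: d/ds[s/(s² + 169)] = [(s² + 169) - s·2s]/(s² + 169)² = (169 - s²)/(s² + 169)². So L{t·cos(13t)} = -F'(s) = (s² - 169)/(s² + 169)². Then L{5·t·cos(13t)} = 5·(s² - 169)/(s² + 169)²

Final answer: 5·(s² - 169)/(s² + 169)²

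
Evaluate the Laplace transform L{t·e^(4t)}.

L{t^n·e^(at)} = n!/(s-a)^(n+1), so L{t·e^(4t)} = 1/(s-4)^2

Final answer: 1/(s-4)^2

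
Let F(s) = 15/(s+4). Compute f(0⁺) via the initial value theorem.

f(0⁺) = lim_{s→∞} s·15/(s+4) = lim_{s→∞} 15s/(s+4) = 15

Final answer: 15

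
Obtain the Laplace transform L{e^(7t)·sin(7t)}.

L{e^(at)·sin(ωt)} = ω/((s-a)² + ω²), so L{e^(7t)·sin(7t)} = 7/((s-7)² + 49)

Final answer: 7/((s-7)² + 49)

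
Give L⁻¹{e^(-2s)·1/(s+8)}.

L⁻¹{1/(s+8)} = e^(-8t). By the time shift theorem, L⁻¹{e^(-as)F(s)} = u(t-a)f(t-a) with a=2, so L⁻¹{e^(-2s)·1/(s+8)} = u(t-2)·e^(-8(t-2))

Final answer: u(t-2)·e^(-8(t-2))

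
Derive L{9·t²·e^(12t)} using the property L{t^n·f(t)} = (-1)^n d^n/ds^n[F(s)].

L{e^(12t)} = 1/(s-12). d/ds[1/(s-12)] = -1/(s-12)². d²/ds²[1/(s-12)] = 2/(s-12)³. So L{t²·e^(12t)} = (-1)² · 2/(s-12)³ = 2/(s-12)³. Then L{9·t²·e^(12t)} = 9·2/(s-12)³ = 18/(s-12)³

Final answer: 18/(s-12)³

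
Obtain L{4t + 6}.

L{4t + 6} = 4·L{t} + 6·L{1} = 4/s² + 6/s

Final answer: 4/s² + 6/s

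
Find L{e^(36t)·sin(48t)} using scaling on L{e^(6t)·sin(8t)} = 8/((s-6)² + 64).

Scaling with a=6: L{e^(36t)·sin(48t)} = (1/6) · 8/((s/6-6)² + 64). Simplifying: 48/((s-36)² + 2304)

Final answer: 48/((s-36)² + 2304)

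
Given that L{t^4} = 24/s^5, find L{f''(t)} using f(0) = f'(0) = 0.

L{f''(t)} = s²F(s) - sf(0) - f'(0) = s²·24/s^5 - 0 - 0 = 24/s^3

Final answer: 24/s^3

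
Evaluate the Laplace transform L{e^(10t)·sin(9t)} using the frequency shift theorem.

Frequency shift: L{e^(at)f(t)} = F(s-a). L{e^(10t)·sin(9t)} = 9/((s-10)² + 81)

Final answer: 9/((s-10)² + 81)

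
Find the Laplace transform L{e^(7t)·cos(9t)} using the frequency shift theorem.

Frequency shift: L{e^(at)f(t)} = F(s-a). L{e^(7t)·cos(9t)} = (s-7)/((s-7)² + 81)

Final answer: (s-7)/((s-7)² + 81)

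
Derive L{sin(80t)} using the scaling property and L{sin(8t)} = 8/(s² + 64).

Using L{f(at)} = (1/a)F(s/a) with a=10: L{sin(80t)} = (1/10) · 8/((s/10)² + 64) = (1/10) · 8·100/(s² + 6400) = 80/(s² + 6400)

Final answer: 80/(s² + 6400)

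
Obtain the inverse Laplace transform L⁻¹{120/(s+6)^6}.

L⁻¹{n!/(s-a)^(n+1)} = t^n·e^(at), so L⁻¹{120/(s+6)^6} = t^5·e^(-6t)

Final answer: t^5·e^(-6t)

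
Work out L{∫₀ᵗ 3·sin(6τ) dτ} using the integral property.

L{∫₀ᵗ f(τ)dτ} = F(s)/s with F(s) = 18/(s² + 36), so the result is (18/(s² + 36))/s = 18/(s(s² + 36))

Final answer: 18/(s(s² + 36))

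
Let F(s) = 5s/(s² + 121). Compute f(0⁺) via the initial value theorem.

f(0⁺) = lim_{s→∞} s·5s/(s² + 121) = lim_{s→∞} 5s²/(s² + 121) = 5

Final answer: 5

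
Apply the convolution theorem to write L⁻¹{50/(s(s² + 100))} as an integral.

50/(s(s² + 100)) = (1/s)·(50/(s² + 100)) = L{1}·L{5·sin(10t)}. So f(t) = 1*(5·sin(10t)) = ∫₀ᵗ 5·sin(10τ) dτ

Final answer: ∫₀ᵗ 5·sin(10τ) dτ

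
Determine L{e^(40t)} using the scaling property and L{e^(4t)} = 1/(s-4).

Using L{f(at)} = (1/a)F(s/a) with a=10 and f(t) = e^(4t): L{e^(40t)} = (1/10) · 1/((s/10)-4) = (1/10) · 10/(s-40) = 1/(s-40)

Final answer: 1/(s-40)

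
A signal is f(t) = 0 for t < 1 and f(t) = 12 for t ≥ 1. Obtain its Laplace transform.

f(t) = 12·u(t-1). L{u(t-1)} = e^(-s)/s, so L{f(t)} = 12·e^(-s)/s

Final answer: 12·e^(-s)/s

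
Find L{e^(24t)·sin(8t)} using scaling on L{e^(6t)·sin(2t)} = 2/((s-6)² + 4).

Scaling with a=4: L{e^(24t)·sin(8t)} = (1/4) · 2/((s/4-6)² + 4). Simplifying: 8/((s-24)² + 64)

Final answer: 8/((s-24)² + 64)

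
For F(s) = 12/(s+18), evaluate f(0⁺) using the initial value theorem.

f(0⁺) = lim_{s→∞} s·12/(s+18) = lim_{s→∞} 12s/(s+18) = 12

Final answer: 12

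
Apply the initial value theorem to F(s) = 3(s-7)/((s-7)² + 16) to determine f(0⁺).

f(0⁺) = lim_{s→∞} sF(s) = lim_{s→∞} 3s(s-7)/((s-7)² + 16) = 3

Final answer: 3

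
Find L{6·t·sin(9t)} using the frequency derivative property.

L{sin(9t)} = 9/(s² + 81). By L{t·f(t)} = -F'(s): -d/ds[9/(s² + 81)] = -(9)·(-2s)/(s² + 81)² = 18s/(s² + 81)². Then L{6·t·sin(9t)} = 6·18s/(s² + 81)² = 108s/(s² + 81)²

Final answer: 108s/(s² + 81)²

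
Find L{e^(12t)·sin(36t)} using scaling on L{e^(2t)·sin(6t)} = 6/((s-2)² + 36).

Scaling with a=6: L{e^(12t)·sin(36t)} = (1/6) · 6/((s/6-2)² + 36). Simplifying: 36/((s-12)² + 1296)

Final answer: 36/((s-12)² + 1296)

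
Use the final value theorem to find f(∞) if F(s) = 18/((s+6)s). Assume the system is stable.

f(∞) = lim_{s→0} sF(s) = lim_{s→0} 18/(s+6) = 3

Final answer: 3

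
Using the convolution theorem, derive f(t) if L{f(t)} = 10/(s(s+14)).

10/(s(s+14)) = (10/s)·(1/(s+14)) = L{10}·L{e^(-14t)}. By convolution, f(t) = 10*e^(-14t) = ∫₀ᵗ 10·e^(-14τ) dτ = 10·(1 - e^(-14t))/14

Final answer: 10·(1 - e^(-14t))/14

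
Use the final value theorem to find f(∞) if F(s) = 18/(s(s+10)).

f(∞) = lim_{s→0} s·18/(s(s+10)) = lim_{s→0} 18/(s+10) = 18/10 = 9/5

Final answer: 9/5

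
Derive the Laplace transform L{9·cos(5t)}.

L{cos(ωt)} = s/(s² + ω²), so L{cos(5t)} = s/(s² + 25). Then L{9·cos(5t)} = 9·s/(s² + 25) = 9s/(s² + 25)

Final answer: 9s/(s² + 25)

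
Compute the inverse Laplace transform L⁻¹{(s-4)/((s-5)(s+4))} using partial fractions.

Using partial fractions, f(t) = (e^(5t) + 8e^(-4t))/9

Final answer: (e^(5t) + 8e^(-4t))/9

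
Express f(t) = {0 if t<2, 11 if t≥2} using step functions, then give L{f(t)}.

f(t) = 11·u(t-2). L{u(t-2)} = e^(-2s)/s, so L{f(t)} = 11·e^(-2s)/s

Final answer: 11·e^(-2s)/s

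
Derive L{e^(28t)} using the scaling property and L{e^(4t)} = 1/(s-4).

Using L{f(at)} = (1/a)F(s/a) with a=7 and f(t) = e^(4t): L{e^(28t)} = (1/7) · 1/((s/7)-4) = (1/7) · 7/(s-28) = 1/(s-28)

Final answer: 1/(s-28)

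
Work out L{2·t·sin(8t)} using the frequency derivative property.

L{sin(8t)} = 8/(s² + 64). By L{t·f(t)} = -F'(s): -d/ds[8/(s² + 64)] = -(8)·(-2s)/(s² + 64)² = 16s/(s² + 64)². Then L{2·t·sin(8t)} = 2·16s/(s² + 64)² = 32s/(s² + 64)²

Final answer: 32s/(s² + 64)²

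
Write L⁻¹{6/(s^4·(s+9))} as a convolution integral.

6/(s^4·(s+9)) = (6/s^4)·(1/(s+9)) = L{t^3}·L{e^(-9t)}. So f(t) = t^3*e^(-9t) = ∫₀ᵗ τ^3·e^(-9(t-τ)) dτ

Final answer: ∫₀ᵗ τ^3·e^(-9(t-τ)) dτ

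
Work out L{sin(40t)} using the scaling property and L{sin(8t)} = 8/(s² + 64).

Using L{f(at)} = (1/a)F(s/a) with a=5: L{sin(40t)} = (1/5) · 8/((s/5)² + 64) = (1/5) · 8·25/(s² + 1600) = 40/(s² + 1600)

Final answer: 40/(s² + 1600)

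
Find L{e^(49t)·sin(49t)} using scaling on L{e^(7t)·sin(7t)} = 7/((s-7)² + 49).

Scaling with a=7: L{e^(49t)·sin(49t)} = (1/7) · 7/((s/7-7)² + 49). Simplifying: 49/((s-49)² + 2401)

Final answer: 49/((s-49)² + 2401)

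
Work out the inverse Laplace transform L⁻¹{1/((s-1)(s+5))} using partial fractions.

Decompose: A/(s-1) + B/(s+5). A = 1/6, B = -1/6. f(t) = (e^t - e^(-5t))/6

Final answer: (e^t - e^(-5t))/6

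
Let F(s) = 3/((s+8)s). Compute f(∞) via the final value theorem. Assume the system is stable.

f(∞) = lim_{s→0} sF(s) = lim_{s→0} 3/(s+8) = 3/8

Final answer: 3/8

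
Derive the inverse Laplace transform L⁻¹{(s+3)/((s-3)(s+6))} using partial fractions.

Using partial fractions, f(t) = (6e^(3t) + 3e^(-6t))/9

Final answer: (6e^(3t) + 3e^(-6t))/9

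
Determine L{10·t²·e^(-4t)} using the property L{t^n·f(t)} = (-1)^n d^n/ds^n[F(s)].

L{e^(-4t)} = 1/(s+4). d/ds[1/(s+4)] = -1/(s+4)². d²/ds²[1/(s+4)] = 2/(s+4)³. So L{t²·e^(-4t)} = (-1)² · 2/(s+4)³ = 2/(s+4)³. Then L{10·t²·e^(-4t)} = 10·2/(s+4)³ = 20/(s+4)³

Final answer: 20/(s+4)³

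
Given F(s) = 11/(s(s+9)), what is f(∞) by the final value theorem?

f(∞) = lim_{s→0} s·11/(s(s+9)) = lim_{s→0} 11/(s+9) = 11/9 = 11/9

Final answer: 11/9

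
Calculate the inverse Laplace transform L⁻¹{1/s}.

L⁻¹{c/s} = c, so L⁻¹{1/s} = 1

Final answer: 1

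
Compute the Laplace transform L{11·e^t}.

L{e^(at)} = 1/(s-a), so L{e^t} = 1/(s-1). Then L{11·e^t} = 11/(s-1)

Final answer: 11/(s-1)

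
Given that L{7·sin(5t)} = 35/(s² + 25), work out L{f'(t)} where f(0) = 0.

L{f'(t)} = s·F(s) - f(0) = s·35/(s² + 25) - 0 = 35s/(s² + 25)

Final answer: 35s/(s² + 25)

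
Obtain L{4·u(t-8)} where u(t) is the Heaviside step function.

L{u(t-a)} = e^(-as)/s. Here a=8, so L{u(t-8)} = e^(-8s)/s, and L{4·u(t-8)} = 4·e^(-8s)/s

Final answer: 4·e^(-8s)/s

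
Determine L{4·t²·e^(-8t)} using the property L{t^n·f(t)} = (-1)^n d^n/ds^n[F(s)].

L{e^(-8t)} = 1/(s+8). d/ds[1/(s+8)] = -1/(s+8)². d²/ds²[1/(s+8)] = 2/(s+8)³. So L{t²·e^(-8t)} = (-1)² · 2/(s+8)³ = 2/(s+8)³. Then L{4·t²·e^(-8t)} = 4·2/(s+8)³ = 8/(s+8)³

Final answer: 8/(s+8)³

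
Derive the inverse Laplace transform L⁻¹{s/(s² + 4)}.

L⁻¹{s/(s² + 4)} = cos(2t)

Final answer: cos(2t)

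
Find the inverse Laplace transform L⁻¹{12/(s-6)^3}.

L⁻¹{n!/(s-a)^(n+1)} = t^n·e^(at) with n=2, a=6. So L⁻¹{2/(s-6)^3} = t^2·e^(6t), and L⁻¹{12/(s-6)^3} = (12/2)·t^2·e^(6t) = 6·t^2·e^(6t)

Final answer: 6·t^2·e^(6t)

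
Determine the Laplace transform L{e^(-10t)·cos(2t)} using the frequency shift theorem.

Frequency shift: L{e^(at)f(t)} = F(s-a). L{e^(-10t)·cos(2t)} = (s+10)/((s+10)² + 4)

Final answer: (s+10)/((s+10)² + 4)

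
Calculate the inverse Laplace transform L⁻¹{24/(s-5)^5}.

L⁻¹{n!/(s-a)^(n+1)} = t^n·e^(at), so L⁻¹{24/(s-5)^5} = t^4·e^(5t)

Final answer: t^4·e^(5t)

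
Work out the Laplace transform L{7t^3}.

L{7t^3} = 7 · L{t^3} = 7 · 6/s^4 = 42/s^4

Final answer: 42/s^4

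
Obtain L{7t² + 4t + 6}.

L{7t² + 4t + 6} = 7·2/s³ + 4/s² + 6/s = 14/s³ + 4/s² + 6/s

Final answer: 14/s³ + 4/s² + 6/s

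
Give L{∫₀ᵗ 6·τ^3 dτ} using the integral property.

L{∫₀ᵗ f(τ)dτ} = F(s)/s with f(t) = 6t^3. F(s) = 36/s^4, so L{∫₀ᵗ 6·τ^3 dτ} = (36/s^4)/s = 36/s^5. (Check: ∫₀ᵗ 6·τ^3 dτ = 6t^4/4.)

Final answer: 36/s^5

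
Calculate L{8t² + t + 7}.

L{8t² + t + 7} = 8·2/s³ + 1/s² + 7/s = 16/s³ + 1/s² + 7/s

Final answer: 16/s³ + 1/s² + 7/s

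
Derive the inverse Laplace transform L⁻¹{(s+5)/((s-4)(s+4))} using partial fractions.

Using partial fractions, f(t) = (9e^(4t) - e^(-4t))/8

Final answer: (9e^(4t) - e^(-4t))/8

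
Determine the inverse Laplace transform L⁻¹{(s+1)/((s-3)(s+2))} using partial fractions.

Using partial fractions, f(t) = (4e^(3t) + e^(-2t))/5

Final answer: (4e^(3t) + e^(-2t))/5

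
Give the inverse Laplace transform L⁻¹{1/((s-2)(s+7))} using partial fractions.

Decompose: A/(s-2) + B/(s+7). A = 1/9, B = -1/9. f(t) = (e^(2t) - e^(-7t))/9

Final answer: (e^(2t) - e^(-7t))/9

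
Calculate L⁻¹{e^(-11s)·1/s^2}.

L⁻¹{1/s^2} = t. By the time shift theorem, L⁻¹{e^(-as)F(s)} = u(t-a)f(t-a) with a=11, so L⁻¹{e^(-11s)·1/s^2} = u(t-11)·(t-11)

Final answer: u(t-11)·(t-11)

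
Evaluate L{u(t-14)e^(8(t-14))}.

u(t-a)f(t-a) with f(t)=e^(8t). L{e^(8t)} = 1/(s-8). By time shift: e^(-14s)/(s-8)

Final answer: e^(-14s)/(s-8)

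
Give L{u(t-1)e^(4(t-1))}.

u(t-a)f(t-a) with f(t)=e^(4t). L{e^(4t)} = 1/(s-4). By time shift: e^(-s)/(s-4)

Final answer: e^(-s)/(s-4)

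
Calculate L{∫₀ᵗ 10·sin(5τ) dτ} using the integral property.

L{∫₀ᵗ f(τ)dτ} = F(s)/s with F(s) = 50/(s² + 25), so the result is (50/(s² + 25))/s = 50/(s(s² + 25))

Final answer: 50/(s(s² + 25))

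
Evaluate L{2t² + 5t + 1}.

L{2t² + 5t + 1} = 2·2/s³ + 5/s² + 1/s = 4/s³ + 5/s² + 1/s

Final answer: 4/s³ + 5/s² + 1/s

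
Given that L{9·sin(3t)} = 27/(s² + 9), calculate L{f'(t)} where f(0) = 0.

L{f'(t)} = s·F(s) - f(0) = s·27/(s² + 9) - 0 = 27s/(s² + 9)

Final answer: 27s/(s² + 9)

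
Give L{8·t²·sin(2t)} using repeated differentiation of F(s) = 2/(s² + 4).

F(s) = 2/(s² + 4). F'(s) = -4s/(s² + 4)². F''(s) = -4(4 - 3s²)/(s² + 4)³ = (12s² - 16)/(s² + 4)³. So L{t²·sin(2t)} = (-1)² F''(s) = (12s² - 16)/(s² + 4)³. Then L{8·t²·sin(2t)} = 8·(12s² - 16)/(s² + 4)³ = (96s² - 128)/(s² + 4)³

Final answer: (96s² - 128)/(s² + 4)³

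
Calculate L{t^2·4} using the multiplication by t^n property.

L{4} = 4/s. d^1/ds^1[1/s] = -1/s². d^2/ds^2[1/s] = 2/s^3. So L{t^2} = (-1)^{2}·2/s^3 = 2/s^3. Then L{t^2·4} = 4·2/s^3 = 8/s^3

Final answer: 8/s^3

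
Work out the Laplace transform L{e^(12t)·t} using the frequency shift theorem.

L{e^(at)·t^n} = n!/(s-a)^(n+1), so L{e^(12t)·t} = 1/(s-12)^2

Final answer: 1/(s-12)^2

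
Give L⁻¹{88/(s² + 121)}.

This is the form c·a/(s² + a²) with a = 11, c = 8. L⁻¹ = 8·sin(11t)

Final answer: 8·sin(11t)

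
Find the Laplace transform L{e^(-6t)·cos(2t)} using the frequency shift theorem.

Frequency shift: L{e^(at)f(t)} = F(s-a). L{e^(-6t)·cos(2t)} = (s+6)/((s+6)² + 4)

Final answer: (s+6)/((s+6)² + 4)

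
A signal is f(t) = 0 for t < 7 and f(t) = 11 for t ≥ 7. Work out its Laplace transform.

f(t) = 11·u(t-7). L{u(t-7)} = e^(-7s)/s, so L{f(t)} = 11·e^(-7s)/s

Final answer: 11·e^(-7s)/s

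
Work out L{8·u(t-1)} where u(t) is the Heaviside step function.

L{u(t-a)} = e^(-as)/s. Here a=1, so L{u(t-1)} = e^(-s)/s, and L{8·u(t-1)} = 8·e^(-s)/s

Final answer: 8·e^(-s)/s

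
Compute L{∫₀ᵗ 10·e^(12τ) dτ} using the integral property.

L{∫₀ᵗ f(τ)dτ} = F(s)/s with F(s) = 10/(s-12), so L{∫₀ᵗ 10·e^(12τ) dτ} = 10/(s(s-12))

Final answer: 10/(s(s-12))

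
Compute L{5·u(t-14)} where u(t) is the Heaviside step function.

L{u(t-a)} = e^(-as)/s. Here a=14, so L{u(t-14)} = e^(-14s)/s, and L{5·u(t-14)} = 5·e^(-14s)/s

Final answer: 5·e^(-14s)/s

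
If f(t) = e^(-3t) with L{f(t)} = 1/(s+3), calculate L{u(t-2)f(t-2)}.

Time shift theorem: L{u(t-a)f(t-a)} = e^(-as)F(s). Here a=2, F(s) = 1/(s+3), so L{u(t-2)f(t-2)} = e^(-2s)·1/(s+3)

Final answer: e^(-2s)·1/(s+3)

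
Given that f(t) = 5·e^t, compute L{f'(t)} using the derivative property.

f(0) = 5, F(s) = 5/(s-1). L{f'(t)} = s·F(s) - f(0) = 5s/(s-1) - 5 = (5s - 5(s-1))/(s-1) = 5/(s-1)

Final answer: 5/(s-1)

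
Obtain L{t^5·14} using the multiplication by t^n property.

L{14} = 14/s. d^1/ds^1[1/s] = -1/s². d^2/ds^2[1/s] = 2/s^3. d^3/ds^3[1/s] = -6/s^4. d^4/ds^4[1/s] = 24/s^5. d^5/ds^5[1/s] = -120/s^6. So L{t^5} = (-1)^{5}·-120/s^6 = 120/s^6. Then L{t^5·14} = 14·120/s^6 = 1680/s^6

Final answer: 1680/s^6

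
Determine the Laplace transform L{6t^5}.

L{6t^5} = 6 · L{t^5} = 6 · 120/s^6 = 720/s^6

Final answer: 720/s^6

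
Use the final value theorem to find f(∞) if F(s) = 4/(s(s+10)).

f(∞) = lim_{s→0} s·4/(s(s+10)) = lim_{s→0} 4/(s+10) = 4/10 = 2/5

Final answer: 2/5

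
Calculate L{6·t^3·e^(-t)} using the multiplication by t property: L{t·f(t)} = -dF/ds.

Using L{t^n·e^(at)} = n!/(s-a)^(n+1), L{t^3·e^(-t)} = 6/(s+1)^4, so L{6·t^3·e^(-t)} = 6·6/(s+1)^4 = 36/(s+1)^4

Final answer: 36/(s+1)^4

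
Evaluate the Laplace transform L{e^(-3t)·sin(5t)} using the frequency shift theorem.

Frequency shift: L{e^(at)f(t)} = F(s-a). L{e^(-3t)·sin(5t)} = 5/((s+3)² + 25)

Final answer: 5/((s+3)² + 25)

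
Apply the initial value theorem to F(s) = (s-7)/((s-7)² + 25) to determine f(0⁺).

f(0⁺) = lim_{s→∞} sF(s) = lim_{s→∞} s(s-7)/((s-7)² + 25) = 1

Final answer: 1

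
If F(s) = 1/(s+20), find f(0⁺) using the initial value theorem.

f(0⁺) = lim_{s→∞} s·1/(s+20) = lim_{s→∞} s/(s+20) = 1

Final answer: 1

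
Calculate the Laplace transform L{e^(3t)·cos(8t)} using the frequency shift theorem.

Frequency shift: L{e^(at)f(t)} = F(s-a). L{e^(3t)·cos(8t)} = (s-3)/((s-3)² + 64)

Final answer: (s-3)/((s-3)² + 64)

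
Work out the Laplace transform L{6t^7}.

L{6t^7} = 6 · L{t^7} = 6 · 5040/s^8 = 30240/s^8

Final answer: 30240/s^8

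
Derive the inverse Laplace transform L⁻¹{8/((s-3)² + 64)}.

Using frequency shift, L⁻¹{8/((s-3)² + 64)} = e^(3t)·sin(8t)

Final answer: e^(3t)·sin(8t)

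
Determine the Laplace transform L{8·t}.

L{t^n} = n!/s^(n+1), so L{t} = 1/s^2. Then L{8·t} = 8·1/s^2 = 8/s^2

Final answer: 8/s^2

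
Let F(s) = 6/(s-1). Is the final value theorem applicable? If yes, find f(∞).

sF(s) = 6s/(s-1) has a pole at s = 1 in the right half-plane. Theorem does NOT apply (unstable system; f(t) = 6·e^t grows without bound).

Final answer: Not applicable (unstable)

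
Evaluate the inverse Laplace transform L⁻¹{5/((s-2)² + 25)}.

Using frequency shift, L⁻¹{5/((s-2)² + 25)} = e^(2t)·sin(5t)

Final answer: e^(2t)·sin(5t)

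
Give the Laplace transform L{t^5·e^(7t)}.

L{t^n·e^(at)} = n!/(s-a)^(n+1), so L{t^5·e^(7t)} = 120/(s-7)^6

Final answer: 120/(s-7)^6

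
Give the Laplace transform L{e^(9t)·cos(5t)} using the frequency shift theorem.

Frequency shift: L{e^(at)f(t)} = F(s-a). L{e^(9t)·cos(5t)} = (s-9)/((s-9)² + 25)

Final answer: (s-9)/((s-9)² + 25)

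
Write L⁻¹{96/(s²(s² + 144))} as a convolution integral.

96/(s²(s² + 144)) = (1/s²)·(96/(s² + 144)) = L{t}·L{8·sin(12t)}. So f(t) = t*(8·sin(12t)) = ∫₀ᵗ 8τ·sin(12(t-τ)) dτ

Final answer: ∫₀ᵗ 8τ·sin(12(t-τ)) dτ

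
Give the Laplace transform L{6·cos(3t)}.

L{cos(ωt)} = s/(s² + ω²), so L{cos(3t)} = s/(s² + 9). Then L{6·cos(3t)} = 6·s/(s² + 9) = 6s/(s² + 9)

Final answer: 6s/(s² + 9)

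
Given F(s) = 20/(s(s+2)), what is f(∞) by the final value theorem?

f(∞) = lim_{s→0} s·20/(s(s+2)) = lim_{s→0} 20/(s+2) = 20/2 = 10

Final answer: 10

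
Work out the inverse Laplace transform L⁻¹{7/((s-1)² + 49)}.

Using frequency shift, L⁻¹{7/((s-1)² + 49)} = e^t·sin(7t)

Final answer: e^t·sin(7t)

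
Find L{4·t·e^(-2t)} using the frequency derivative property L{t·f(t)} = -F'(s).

L{e^(-2t)} = 1/(s+2). By frequency derivative: L{t·e^(-2t)} = -d/ds[1/(s+2)] = -(-1)/(s+2)² = 1/(s+2)². Then L{4·t·e^(-2t)} = 4·1/(s+2)² = 4/(s+2)²

Final answer: 4/(s+2)²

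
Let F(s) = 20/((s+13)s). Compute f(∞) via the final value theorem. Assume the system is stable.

f(∞) = lim_{s→0} sF(s) = lim_{s→0} 20/(s+13) = 20/13

Final answer: 20/13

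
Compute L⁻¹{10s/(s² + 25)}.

This is the form c·s/(s² + a²) with a = 5, c = 10. L⁻¹ = 10·cos(5t)

Final answer: 10·cos(5t)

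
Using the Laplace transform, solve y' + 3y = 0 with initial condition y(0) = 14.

L{y'} + 3L{y} = 0. sY - 14 + 3Y = 0. Y(s+3) = 14. Y = 14/(s+3)

Final answer: y(t) = 14e^(-3t)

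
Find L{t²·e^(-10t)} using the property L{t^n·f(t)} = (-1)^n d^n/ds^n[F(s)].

L{e^(-10t)} = 1/(s+10). d/ds[1/(s+10)] = -1/(s+10)². d²/ds²[1/(s+10)] = 2/(s+10)³. So L{t²·e^(-10t)} = (-1)² · 2/(s+10)³ = 2/(s+10)³

Final answer: 2/(s+10)³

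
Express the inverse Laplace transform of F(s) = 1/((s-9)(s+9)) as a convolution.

1/((s-9)(s+9)) = (1/(s-9))·(1/(s+9)) = L{e^(9t)}·L{e^(-9t)}. So f(t) = e^(9t)*e^(-9t) = ∫₀ᵗ e^(9τ)·e^(-9(t-τ)) dτ

Final answer: ∫₀ᵗ e^(9τ)·e^(-9(t-τ)) dτ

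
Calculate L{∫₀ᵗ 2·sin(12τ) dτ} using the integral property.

L{∫₀ᵗ f(τ)dτ} = F(s)/s with F(s) = 24/(s² + 144), so the result is (24/(s² + 144))/s = 24/(s(s² + 144))

Final answer: 24/(s(s² + 144))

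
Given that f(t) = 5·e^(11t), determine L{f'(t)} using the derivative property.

f(0) = 5, F(s) = 5/(s-11). L{f'(t)} = s·F(s) - f(0) = 5s/(s-11) - 5 = (5s - 5(s-11))/(s-11) = 55/(s-11)

Final answer: 55/(s-11)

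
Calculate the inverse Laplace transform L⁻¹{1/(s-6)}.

L⁻¹{1/(s-a)} = e^(at), so L⁻¹{1/(s-6)} = e^(6t)

Final answer: e^(6t)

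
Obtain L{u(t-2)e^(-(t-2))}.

u(t-a)f(t-a) with f(t)=e^(-t). L{e^(-t)} = 1/(s+1). By time shift: e^(-2s)/(s+1)

Final answer: e^(-2s)/(s+1)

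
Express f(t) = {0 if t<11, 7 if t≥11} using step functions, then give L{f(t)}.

f(t) = 7·u(t-11). L{u(t-11)} = e^(-11s)/s, so L{f(t)} = 7·e^(-11s)/s

Final answer: 7·e^(-11s)/s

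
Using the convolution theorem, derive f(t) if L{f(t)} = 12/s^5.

12/s^5 = (12/s)·(1/s^4) = L{12}·L{t^3/6}. By convolution, f(t) = 12*t^3/6 = ∫₀ᵗ 12·τ^3/6 dτ = 12·t^4/24

Final answer: 12·t^4/24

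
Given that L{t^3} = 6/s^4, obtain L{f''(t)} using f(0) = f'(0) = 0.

L{f''(t)} = s²F(s) - sf(0) - f'(0) = s²·6/s^4 - 0 - 0 = 6/s^2

Final answer: 6/s^2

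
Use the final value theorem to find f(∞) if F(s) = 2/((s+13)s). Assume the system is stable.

f(∞) = lim_{s→0} sF(s) = lim_{s→0} 2/(s+13) = 2/13

Final answer: 2/13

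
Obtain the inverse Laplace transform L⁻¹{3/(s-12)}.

L⁻¹{1/(s-a)} = e^(at), so L⁻¹{1/(s-12)} = e^(12t), and L⁻¹{3/(s-12)} = 3·e^(12t)

Final answer: 3·e^(12t)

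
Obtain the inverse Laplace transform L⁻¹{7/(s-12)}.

L⁻¹{1/(s-a)} = e^(at), so L⁻¹{1/(s-12)} = e^(12t), and L⁻¹{7/(s-12)} = 7·e^(12t)

Final answer: 7·e^(12t)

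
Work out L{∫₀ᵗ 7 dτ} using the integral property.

L{∫₀ᵗ f(τ)dτ} = F(s)/s with f(t) = 7. F(s) = 7/s, so L{∫₀ᵗ 7 dτ} = (7/s)/s = 7/s². (Check: ∫₀ᵗ 7 dτ = 7t.)

Final answer: 7/s²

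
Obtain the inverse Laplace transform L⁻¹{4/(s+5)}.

L⁻¹{1/(s-a)} = e^(at), so L⁻¹{1/(s+5)} = e^(-5t), and L⁻¹{4/(s+5)} = 4·e^(-5t)

Final answer: 4·e^(-5t)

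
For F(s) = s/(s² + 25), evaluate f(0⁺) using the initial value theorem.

f(0⁺) = lim_{s→∞} s·s/(s² + 25) = lim_{s→∞} s²/(s² + 25) = 1

Final answer: 1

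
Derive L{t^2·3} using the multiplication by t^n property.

L{3} = 3/s. d^1/ds^1[1/s] = -1/s². d^2/ds^2[1/s] = 2/s^3. So L{t^2} = (-1)^{2}·2/s^3 = 2/s^3. Then L{t^2·3} = 3·2/s^3 = 6/s^3

Final answer: 6/s^3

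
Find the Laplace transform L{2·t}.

L{t^n} = n!/s^(n+1), so L{t} = 1/s^2. Then L{2·t} = 2·1/s^2 = 2/s^2

Final answer: 2/s^2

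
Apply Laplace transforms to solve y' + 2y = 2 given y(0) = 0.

sY + 2Y = 2/s. Y = 2/(s(s+2)). Partial fractions: Y = 1/s - 1/(s+2)

Final answer: y(t) = (1 - e^(-2t))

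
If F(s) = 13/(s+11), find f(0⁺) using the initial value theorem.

f(0⁺) = lim_{s→∞} s·13/(s+11) = lim_{s→∞} 13s/(s+11) = 13

Final answer: 13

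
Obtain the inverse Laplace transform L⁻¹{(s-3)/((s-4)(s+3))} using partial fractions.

Using partial fractions, f(t) = (e^(4t) + 6e^(-3t))/7

Final answer: (e^(4t) + 6e^(-3t))/7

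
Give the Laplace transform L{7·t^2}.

L{t^n} = n!/s^(n+1), so L{t^2} = 2/s^3. Then L{7·t^2} = 7·2/s^3 = 14/s^3

Final answer: 14/s^3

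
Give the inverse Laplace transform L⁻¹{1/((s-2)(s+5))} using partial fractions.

Decompose: A/(s-2) + B/(s+5). A = 1/7, B = -1/7. f(t) = (e^(2t) - e^(-5t))/7

Final answer: (e^(2t) - e^(-5t))/7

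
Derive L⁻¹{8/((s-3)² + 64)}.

Form: b/((s-a)² + b²) → e^(at)sin(bt). With a=3, b=8

Final answer: e^(3t)·sin(8t)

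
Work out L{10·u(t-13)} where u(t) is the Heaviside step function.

L{u(t-a)} = e^(-as)/s. Here a=13, so L{u(t-13)} = e^(-13s)/s, and L{10·u(t-13)} = 10·e^(-13s)/s

Final answer: 10·e^(-13s)/s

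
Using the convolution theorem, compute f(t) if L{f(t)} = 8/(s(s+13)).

8/(s(s+13)) = (8/s)·(1/(s+13)) = L{8}·L{e^(-13t)}. By convolution, f(t) = 8*e^(-13t) = ∫₀ᵗ 8·e^(-13τ) dτ = 8·(1 - e^(-13t))/13

Final answer: 8·(1 - e^(-13t))/13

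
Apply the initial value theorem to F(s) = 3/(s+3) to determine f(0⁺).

f(0⁺) = lim_{s→∞} s·3/(s+3) = lim_{s→∞} 3s/(s+3) = 3

Final answer: 3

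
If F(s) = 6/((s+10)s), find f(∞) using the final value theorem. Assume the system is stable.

f(∞) = lim_{s→0} sF(s) = lim_{s→0} 6/(s+10) = 3/5

Final answer: 3/5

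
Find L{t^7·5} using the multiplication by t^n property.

L{5} = 5/s. d^1/ds^1[1/s] = -1/s². d^2/ds^2[1/s] = 2/s^3. d^3/ds^3[1/s] = -6/s^4. d^4/ds^4[1/s] = 24/s^5. d^5/ds^5[1/s] = -120/s^6. d^6/ds^6[1/s] = 720/s^7. d^7/ds^7[1/s] = -5040/s^8. So L{t^7} = (-1)^{7}·-5040/s^8 = 5040/s^8. Then L{t^7·5} = 5·5040/s^8 = 25200/s^8

Final answer: 25200/s^8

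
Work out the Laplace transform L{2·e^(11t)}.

L{e^(at)} = 1/(s-a), so L{e^(11t)} = 1/(s-11). Then L{2·e^(11t)} = 2/(s-11)

Final answer: 2/(s-11)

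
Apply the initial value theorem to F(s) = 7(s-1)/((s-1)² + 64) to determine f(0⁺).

f(0⁺) = lim_{s→∞} sF(s) = lim_{s→∞} 7s(s-1)/((s-1)² + 64) = 7

Final answer: 7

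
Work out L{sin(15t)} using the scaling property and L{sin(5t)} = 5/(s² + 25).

Using L{f(at)} = (1/a)F(s/a) with a=3: L{sin(15t)} = (1/3) · 5/((s/3)² + 25) = (1/3) · 5·9/(s² + 225) = 15/(s² + 225)

Final answer: 15/(s² + 225)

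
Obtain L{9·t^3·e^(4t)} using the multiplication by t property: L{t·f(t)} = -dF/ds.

Using L{t^n·e^(at)} = n!/(s-a)^(n+1), L{t^3·e^(4t)} = 6/(s-4)^4, so L{9·t^3·e^(4t)} = 9·6/(s-4)^4 = 54/(s-4)^4

Final answer: 54/(s-4)^4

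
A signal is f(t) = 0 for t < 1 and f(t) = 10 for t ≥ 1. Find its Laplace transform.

f(t) = 10·u(t-1). L{u(t-1)} = e^(-s)/s, so L{f(t)} = 10·e^(-s)/s

Final answer: 10·e^(-s)/s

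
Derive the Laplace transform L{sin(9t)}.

L{sin(ωt)} = ω/(s² + ω²), so L{sin(9t)} = 9/(s² + 81)

Final answer: 9/(s² + 81)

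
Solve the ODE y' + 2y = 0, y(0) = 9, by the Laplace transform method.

L{y'} + 2L{y} = 0. sY - 9 + 2Y = 0. Y(s+2) = 9. Y = 9/(s+2)

Final answer: y(t) = 9e^(-2t)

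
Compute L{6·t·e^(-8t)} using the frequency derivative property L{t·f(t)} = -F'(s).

L{e^(-8t)} = 1/(s+8). By frequency derivative: L{t·e^(-8t)} = -d/ds[1/(s+8)] = -(-1)/(s+8)² = 1/(s+8)². Then L{6·t·e^(-8t)} = 6·1/(s+8)² = 6/(s+8)²

Final answer: 6/(s+8)²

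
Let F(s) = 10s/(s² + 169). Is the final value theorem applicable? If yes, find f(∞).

The final value theorem requires all poles of sF(s) in the left half-plane. sF(s) = 10s²/(s² + 169) has poles at s = ±13i (imaginary axis). Theorem does NOT apply (oscillatory system).

Final answer: Not applicable (oscillatory)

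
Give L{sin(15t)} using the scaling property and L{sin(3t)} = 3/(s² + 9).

Using L{f(at)} = (1/a)F(s/a) with a=5: L{sin(15t)} = (1/5) · 3/((s/5)² + 9) = (1/5) · 3·25/(s² + 225) = 15/(s² + 225)

Final answer: 15/(s² + 225)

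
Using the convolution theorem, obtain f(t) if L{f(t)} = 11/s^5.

11/s^5 = (11/s)·(1/s^4) = L{11}·L{t^3/6}. By convolution, f(t) = 11*t^3/6 = ∫₀ᵗ 11·τ^3/6 dτ = 11·t^4/24

Final answer: 11·t^4/24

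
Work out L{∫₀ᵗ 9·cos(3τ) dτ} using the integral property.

L{∫₀ᵗ f(τ)dτ} = F(s)/s with F(s) = 9s/(s² + 9), so the result is (9s/(s² + 9))/s = 9/(s² + 9)

Final answer: 9/(s² + 9)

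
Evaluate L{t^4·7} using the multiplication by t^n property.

L{7} = 7/s. d^1/ds^1[1/s] = -1/s². d^2/ds^2[1/s] = 2/s^3. d^3/ds^3[1/s] = -6/s^4. d^4/ds^4[1/s] = 24/s^5. So L{t^4} = (-1)^{4}·24/s^5 = 24/s^5. Then L{t^4·7} = 7·24/s^5 = 168/s^5

Final answer: 168/s^5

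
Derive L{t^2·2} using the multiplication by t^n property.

L{2} = 2/s. d^1/ds^1[1/s] = -1/s². d^2/ds^2[1/s] = 2/s^3. So L{t^2} = (-1)^{2}·2/s^3 = 2/s^3. Then L{t^2·2} = 2·2/s^3 = 4/s^3

Final answer: 4/s^3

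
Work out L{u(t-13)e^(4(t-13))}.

u(t-a)f(t-a) with f(t)=e^(4t). L{e^(4t)} = 1/(s-4). By time shift: e^(-13s)/(s-4)

Final answer: e^(-13s)/(s-4)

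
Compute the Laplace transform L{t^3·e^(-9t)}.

L{t^n·e^(at)} = n!/(s-a)^(n+1), so L{t^3·e^(-9t)} = 6/(s+9)^4

Final answer: 6/(s+9)^4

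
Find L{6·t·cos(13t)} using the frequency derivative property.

L{cos(13t)} = s/(s² + 169). Derivative: d/ds[s/(s² + 169)] = [(s² + 169) - s·2s]/(s² + 169)² = (169 - s²)/(s² + 169)². So L{t·cos(13t)} = -F'(s) = (s² - 169)/(s² + 169)². Then L{6·t·cos(13t)} = 6·(s² - 169)/(s² + 169)²

Final answer: 6·(s² - 169)/(s² + 169)²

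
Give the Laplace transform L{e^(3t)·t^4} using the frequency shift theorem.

L{e^(at)·t^n} = n!/(s-a)^(n+1), so L{e^(3t)·t^4} = 24/(s-3)^5

Final answer: 24/(s-3)^5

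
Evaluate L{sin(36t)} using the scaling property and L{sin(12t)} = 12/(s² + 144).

Using L{f(at)} = (1/a)F(s/a) with a=3: L{sin(36t)} = (1/3) · 12/((s/3)² + 144) = (1/3) · 12·9/(s² + 1296) = 36/(s² + 1296)

Final answer: 36/(s² + 1296)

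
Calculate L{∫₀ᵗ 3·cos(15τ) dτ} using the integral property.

L{∫₀ᵗ f(τ)dτ} = F(s)/s with F(s) = 3s/(s² + 225), so the result is (3s/(s² + 225))/s = 3/(s² + 225)

Final answer: 3/(s² + 225)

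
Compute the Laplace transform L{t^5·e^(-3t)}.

L{t^n·e^(at)} = n!/(s-a)^(n+1), so L{t^5·e^(-3t)} = 120/(s+3)^6

Final answer: 120/(s+3)^6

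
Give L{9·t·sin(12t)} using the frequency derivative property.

L{sin(12t)} = 12/(s² + 144). By L{t·f(t)} = -F'(s): -d/ds[12/(s² + 144)] = -(12)·(-2s)/(s² + 144)² = 24s/(s² + 144)². Then L{9·t·sin(12t)} = 9·24s/(s² + 144)² = 216s/(s² + 144)²

Final answer: 216s/(s² + 144)²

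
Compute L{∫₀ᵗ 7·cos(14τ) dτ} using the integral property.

L{∫₀ᵗ f(τ)dτ} = F(s)/s with F(s) = 7s/(s² + 196), so the result is (7s/(s² + 196))/s = 7/(s² + 196)

Final answer: 7/(s² + 196)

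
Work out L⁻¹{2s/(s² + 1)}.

This is the form c·s/(s² + a²) with a = 1, c = 2. L⁻¹ = 2·cos(t)

Final answer: 2·cos(t)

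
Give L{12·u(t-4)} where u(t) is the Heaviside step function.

L{u(t-a)} = e^(-as)/s. Here a=4, so L{u(t-4)} = e^(-4s)/s, and L{12·u(t-4)} = 12·e^(-4s)/s

Final answer: 12·e^(-4s)/s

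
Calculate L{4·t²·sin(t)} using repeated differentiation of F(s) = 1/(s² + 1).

F(s) = 1/(s² + 1). F'(s) = -2s/(s² + 1)². F''(s) = -2(1 - 3s²)/(s² + 1)³ = (6s² - 2)/(s² + 1)³. So L{t²·sin(t)} = (-1)² F''(s) = (6s² - 2)/(s² + 1)³. Then L{4·t²·sin(t)} = 4·(6s² - 2)/(s² + 1)³ = (24s² - 8)/(s² + 1)³

Final answer: (24s² - 8)/(s² + 1)³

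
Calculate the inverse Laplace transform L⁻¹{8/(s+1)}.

L⁻¹{1/(s-a)} = e^(at), so L⁻¹{1/(s+1)} = e^(-t), and L⁻¹{8/(s+1)} = 8·e^(-t)

Final answer: 8·e^(-t)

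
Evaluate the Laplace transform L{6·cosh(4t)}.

L{cosh(ωt)} = s/(s² - ω²), so L{cosh(4t)} = s/(s² - 16). Then L{6·cosh(4t)} = 6·s/(s² - 16) = 6s/(s² - 16)

Final answer: 6s/(s² - 16)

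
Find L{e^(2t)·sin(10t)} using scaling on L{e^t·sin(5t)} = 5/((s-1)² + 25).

Scaling with a=2: L{e^(2t)·sin(10t)} = (1/2) · 5/((s/2-1)² + 25). Simplifying: 10/((s-2)² + 100)

Final answer: 10/((s-2)² + 100)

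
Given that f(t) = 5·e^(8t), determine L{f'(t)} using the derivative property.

f(0) = 5, F(s) = 5/(s-8). L{f'(t)} = s·F(s) - f(0) = 5s/(s-8) - 5 = (5s - 5(s-8))/(s-8) = 40/(s-8)

Final answer: 40/(s-8)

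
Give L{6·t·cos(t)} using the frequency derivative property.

L{cos(t)} = s/(s² + 1). Derivative: d/ds[s/(s² + 1)] = [(s² + 1) - s·2s]/(s² + 1)² = (1 - s²)/(s² + 1)². So L{t·cos(t)} = -F'(s) = (s² - 1)/(s² + 1)². Then L{6·t·cos(t)} = 6·(s² - 1)/(s² + 1)²

Final answer: 6·(s² - 1)/(s² + 1)²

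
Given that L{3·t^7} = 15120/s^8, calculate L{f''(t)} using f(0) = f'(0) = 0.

L{f''(t)} = s²F(s) - sf(0) - f'(0) = s²·15120/s^8 - 0 - 0 = 15120/s^6

Final answer: 15120/s^6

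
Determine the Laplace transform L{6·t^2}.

L{t^n} = n!/s^(n+1), so L{t^2} = 2/s^3. Then L{6·t^2} = 6·2/s^3 = 12/s^3

Final answer: 12/s^3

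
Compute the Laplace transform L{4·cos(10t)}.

L{cos(ωt)} = s/(s² + ω²), so L{cos(10t)} = s/(s² + 100). Then L{4·cos(10t)} = 4·s/(s² + 100) = 4s/(s² + 100)

Final answer: 4s/(s² + 100)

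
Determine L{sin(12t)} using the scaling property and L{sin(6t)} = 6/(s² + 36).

Using L{f(at)} = (1/a)F(s/a) with a=2: L{sin(12t)} = (1/2) · 6/((s/2)² + 36) = (1/2) · 6·4/(s² + 144) = 12/(s² + 144)

Final answer: 12/(s² + 144)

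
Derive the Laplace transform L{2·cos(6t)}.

L{cos(ωt)} = s/(s² + ω²), so L{cos(6t)} = s/(s² + 36). Then L{2·cos(6t)} = 2·s/(s² + 36) = 2s/(s² + 36)

Final answer: 2s/(s² + 36)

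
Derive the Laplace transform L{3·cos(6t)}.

L{cos(ωt)} = s/(s² + ω²), so L{cos(6t)} = s/(s² + 36). Then L{3·cos(6t)} = 3·s/(s² + 36) = 3s/(s² + 36)

Final answer: 3s/(s² + 36)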